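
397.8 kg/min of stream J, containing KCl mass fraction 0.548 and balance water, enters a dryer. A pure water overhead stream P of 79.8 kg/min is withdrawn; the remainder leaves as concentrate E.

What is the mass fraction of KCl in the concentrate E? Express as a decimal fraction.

0.686

KCl is not removed: 397.8×0.548 = 217.99 kg/min of KCl enters E.
Concentrate = 397.8 − 79.8 = 318 kg/min.
Mass fraction = 217.99/318 = 0.686.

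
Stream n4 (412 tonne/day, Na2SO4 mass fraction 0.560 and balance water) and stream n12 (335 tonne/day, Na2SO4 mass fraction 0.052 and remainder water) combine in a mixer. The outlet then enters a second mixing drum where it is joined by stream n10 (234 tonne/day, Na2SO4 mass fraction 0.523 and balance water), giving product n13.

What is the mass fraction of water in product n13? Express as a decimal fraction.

0.622

Overall, product flow = 981 tonne/day.
water in = 412×0.440 + 335×0.948 + 234×0.477 = 610.48 tonne/day.
water fraction in n13 = 0.622.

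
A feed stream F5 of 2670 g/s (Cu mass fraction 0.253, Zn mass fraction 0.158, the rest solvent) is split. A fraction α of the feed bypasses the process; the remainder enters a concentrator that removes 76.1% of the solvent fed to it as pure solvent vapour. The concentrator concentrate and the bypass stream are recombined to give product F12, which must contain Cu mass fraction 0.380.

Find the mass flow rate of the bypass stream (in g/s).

All 2670×0.253 = 675.51 g/s of Cu reaches F12, so F12 = 675.51/0.380 = 1777.7 g/s and vapour = 892.34 g/s.
The evaporator receives (1−α)·2670 of feed at 0.589 solvent and removes 0.761 of that solvent:
0.761×0.589×(1−α)×2670 = 892.34
(1−α) = 892.34/1196.8 = 0.7456;  α = 0.2544.
Bypass flow = 0.2544×2670 = 679.18 g/s.

679.2 g/s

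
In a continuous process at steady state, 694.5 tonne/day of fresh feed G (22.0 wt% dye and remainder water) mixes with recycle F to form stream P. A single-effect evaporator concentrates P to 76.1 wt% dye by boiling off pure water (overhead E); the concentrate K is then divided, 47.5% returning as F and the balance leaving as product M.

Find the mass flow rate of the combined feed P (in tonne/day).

Overall dye balance (none leaves overhead): dye in fresh feed = dye in product, i.e. 694.5×0.220 = (1−0.475)·K·0.761.
K = 152.79/(0.761×0.525) = 382.43 tonne/day.
Recycle F = 0.475×382.43 = 181.65 tonne/day.
Combined feed P = 694.5 + 181.65 = 876.15 tonne/day.

876.2 tonne/day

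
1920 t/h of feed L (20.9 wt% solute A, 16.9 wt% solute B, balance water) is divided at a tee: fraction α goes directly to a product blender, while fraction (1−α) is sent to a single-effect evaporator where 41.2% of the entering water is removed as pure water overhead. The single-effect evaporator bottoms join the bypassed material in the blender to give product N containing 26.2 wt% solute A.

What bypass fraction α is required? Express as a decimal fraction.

All 1920×0.209 = 401.28 t/h of solute A reaches N, so N = 401.28/0.262 = 1531.6 t/h and vapour = 388.4 t/h.
The evaporator receives (1−α)·1920 of feed at 0.622 water and removes 0.412 of that water:
0.412×0.622×(1−α)×1920 = 388.4
(1−α) = 388.4/492.03 = 0.7894;  α = 0.2106.

0.211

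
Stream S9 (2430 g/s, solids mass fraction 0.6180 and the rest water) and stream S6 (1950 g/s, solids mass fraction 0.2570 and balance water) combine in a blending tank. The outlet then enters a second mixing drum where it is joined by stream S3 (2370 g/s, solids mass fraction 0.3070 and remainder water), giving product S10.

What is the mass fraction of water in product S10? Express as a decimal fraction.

Overall, product flow = 6750 g/s.
water in = 2430×0.382 + 1950×0.743 + 2370×0.693 = 4019.5 g/s.
water fraction in S10 = 0.5955.

0.5955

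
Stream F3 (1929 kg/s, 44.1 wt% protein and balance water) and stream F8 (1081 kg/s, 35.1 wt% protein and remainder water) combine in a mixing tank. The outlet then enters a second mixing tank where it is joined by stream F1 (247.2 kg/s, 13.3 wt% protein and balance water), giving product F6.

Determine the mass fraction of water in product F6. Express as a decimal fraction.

0.6122

Overall, product flow = 3257.2 kg/s.
water in = 1929×0.559 + 1081×0.649 + 247.2×0.867 = 1994.2 kg/s.
water fraction in F6 = 0.6122.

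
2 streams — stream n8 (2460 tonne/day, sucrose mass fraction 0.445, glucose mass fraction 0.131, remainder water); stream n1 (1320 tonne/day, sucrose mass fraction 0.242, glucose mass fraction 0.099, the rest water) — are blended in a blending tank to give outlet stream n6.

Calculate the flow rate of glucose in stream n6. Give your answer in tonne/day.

452.9 tonne/day

glucose out = glucose in = 2460×0.131 + 1320×0.099 = 452.94 tonne/day.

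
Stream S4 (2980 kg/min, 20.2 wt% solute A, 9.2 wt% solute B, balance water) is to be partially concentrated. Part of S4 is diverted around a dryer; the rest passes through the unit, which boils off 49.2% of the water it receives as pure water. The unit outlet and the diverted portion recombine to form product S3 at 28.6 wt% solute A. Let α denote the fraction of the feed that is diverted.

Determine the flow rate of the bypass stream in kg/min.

All 2980×0.202 = 601.96 kg/min of solute A reaches S3, so S3 = 601.96/0.286 = 2104.8 kg/min and vapour = 875.24 kg/min.
The evaporator receives (1−α)·2980 of feed at 0.706 water and removes 0.492 of that water:
0.492×0.706×(1−α)×2980 = 875.24
(1−α) = 875.24/1035.1 = 0.8456;  α = 0.1544.
Bypass flow = 0.1544×2980 = 460.24 kg/min.

460.2 kg/min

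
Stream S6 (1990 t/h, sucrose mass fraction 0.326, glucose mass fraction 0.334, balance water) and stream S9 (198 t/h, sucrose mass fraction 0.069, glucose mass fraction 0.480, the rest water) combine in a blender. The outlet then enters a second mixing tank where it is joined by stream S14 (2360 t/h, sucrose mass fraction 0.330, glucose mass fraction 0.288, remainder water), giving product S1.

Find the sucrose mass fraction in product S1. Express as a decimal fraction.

Overall, product flow = 4548 t/h.
sucrose in = 1990×0.326 + 198×0.069 + 2360×0.330 = 1441.2 t/h.
sucrose fraction in S1 = 0.317.

0.317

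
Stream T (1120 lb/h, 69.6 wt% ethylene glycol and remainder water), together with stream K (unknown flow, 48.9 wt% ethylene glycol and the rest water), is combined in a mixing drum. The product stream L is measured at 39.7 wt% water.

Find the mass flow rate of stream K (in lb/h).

913.7 lb/h

Let K be the unknown flow. Total out = 1120 + K.
water balance: 340.48 + 0.511·K = 0.397·(1120 + K)
(0.511 − 0.397)·K = 0.397×1120 − 340.48 = 104.16
K = 104.16 / 0.114 = 913.68 lb/h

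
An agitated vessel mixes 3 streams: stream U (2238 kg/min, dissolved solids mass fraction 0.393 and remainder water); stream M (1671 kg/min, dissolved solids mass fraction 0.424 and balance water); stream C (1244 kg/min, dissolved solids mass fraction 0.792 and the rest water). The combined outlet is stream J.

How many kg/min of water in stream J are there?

water out = water in = 2238×0.607 + 1671×0.576 + 1244×0.208 = 2579.7 kg/min.

2580 kg/min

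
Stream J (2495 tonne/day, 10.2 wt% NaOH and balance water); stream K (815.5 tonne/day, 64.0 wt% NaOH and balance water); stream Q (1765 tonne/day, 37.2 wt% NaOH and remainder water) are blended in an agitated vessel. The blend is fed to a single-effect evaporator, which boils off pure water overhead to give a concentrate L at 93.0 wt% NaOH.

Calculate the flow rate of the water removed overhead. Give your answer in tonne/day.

3535 tonne/day

NaOH entering = 2495×0.102 + 815.5×0.640 + 1765×0.372 = 1433 tonne/day.
All NaOH reports to L, so L = 1433/0.930 = 1540.8 tonne/day.
Total feed = 5075.5 tonne/day; overhead = 5075.5 − 1540.8 = 3534.7 tonne/day.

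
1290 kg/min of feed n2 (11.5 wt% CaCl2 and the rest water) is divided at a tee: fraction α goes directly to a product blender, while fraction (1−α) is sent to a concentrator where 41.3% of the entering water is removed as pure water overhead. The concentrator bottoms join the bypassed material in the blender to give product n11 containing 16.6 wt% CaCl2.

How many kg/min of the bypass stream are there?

205.7 kg/min

All 1290×0.115 = 148.35 kg/min of CaCl2 reaches n11, so n11 = 148.35/0.166 = 893.67 kg/min and vapour = 396.33 kg/min.
The evaporator receives (1−α)·1290 of feed at 0.885 water and removes 0.413 of that water:
0.413×0.885×(1−α)×1290 = 396.33
(1−α) = 396.33/471.5 = 0.8406;  α = 0.1594.
Bypass flow = 0.1594×1290 = 205.68 kg/min.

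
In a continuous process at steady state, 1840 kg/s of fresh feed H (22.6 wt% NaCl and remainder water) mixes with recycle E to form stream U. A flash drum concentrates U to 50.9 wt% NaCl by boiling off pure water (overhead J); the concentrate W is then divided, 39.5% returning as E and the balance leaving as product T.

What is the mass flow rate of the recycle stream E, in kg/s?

533.4 kg/s

Overall NaCl balance (none leaves overhead): NaCl in fresh feed = NaCl in product, i.e. 1840×0.226 = (1−0.395)·W·0.509.
W = 415.84/(0.509×0.605) = 1350.4 kg/s.
Recycle E = 0.395×1350.4 = 533.4 kg/s.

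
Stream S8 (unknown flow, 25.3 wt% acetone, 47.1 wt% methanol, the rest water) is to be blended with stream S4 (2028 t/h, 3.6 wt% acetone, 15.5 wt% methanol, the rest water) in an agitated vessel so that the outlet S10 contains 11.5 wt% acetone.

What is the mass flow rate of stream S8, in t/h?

Let S8 be the unknown flow. Total out = 2028 + S8.
acetone balance: 73.008 + 0.253·S8 = 0.115·(2028 + S8)
(0.253 − 0.115)·S8 = 0.115×2028 − 73.008 = 160.21
S8 = 160.21 / 0.138 = 1161 t/h

1161 t/h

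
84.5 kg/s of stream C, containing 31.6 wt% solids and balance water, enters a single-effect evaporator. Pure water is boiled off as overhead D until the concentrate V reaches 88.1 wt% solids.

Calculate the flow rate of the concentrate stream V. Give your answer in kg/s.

solids is conserved: 84.5×0.316 = 26.702 kg/s all reports to the concentrate.
Concentrate = 26.702/(target fraction) = 30.309 kg/s.

30.31 kg/s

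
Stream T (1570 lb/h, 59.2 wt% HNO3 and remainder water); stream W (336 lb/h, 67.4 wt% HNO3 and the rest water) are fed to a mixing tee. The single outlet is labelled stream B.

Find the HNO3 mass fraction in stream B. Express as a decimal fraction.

0.6065

Total flow out = 1570 + 336 = 1906 lb/h.
HNO3 in = 1570×0.592 + 336×0.674 = 1155.9 lb/h.
HNO3 mass fraction in B = 1155.9/1906 = 0.6065.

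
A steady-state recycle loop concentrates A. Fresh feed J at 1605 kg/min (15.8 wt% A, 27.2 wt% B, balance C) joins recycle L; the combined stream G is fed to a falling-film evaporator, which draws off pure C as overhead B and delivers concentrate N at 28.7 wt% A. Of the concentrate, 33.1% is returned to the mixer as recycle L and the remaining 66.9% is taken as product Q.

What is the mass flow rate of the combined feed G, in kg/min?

Overall A balance (none leaves overhead): A in fresh feed = A in product, i.e. 1605×0.158 = (1−0.331)·N·0.287.
N = 253.59/(0.287×0.669) = 1320.8 kg/min.
Recycle L = 0.331×1320.8 = 437.17 kg/min.
Combined feed G = 1605 + 437.17 = 2042.2 kg/min.

2042 kg/min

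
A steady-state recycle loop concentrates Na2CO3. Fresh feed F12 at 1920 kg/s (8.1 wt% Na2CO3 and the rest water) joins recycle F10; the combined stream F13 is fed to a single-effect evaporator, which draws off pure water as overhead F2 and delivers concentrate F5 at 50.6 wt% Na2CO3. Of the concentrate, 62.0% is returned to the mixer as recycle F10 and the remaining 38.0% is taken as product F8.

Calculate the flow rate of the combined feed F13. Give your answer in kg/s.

Overall Na2CO3 balance (none leaves overhead): Na2CO3 in fresh feed = Na2CO3 in product, i.e. 1920×0.081 = (1−0.620)·F5·0.506.
F5 = 155.52/(0.506×0.380) = 808.82 kg/s.
Recycle F10 = 0.620×808.82 = 501.47 kg/s.
Combined feed F13 = 1920 + 501.47 = 2421.5 kg/s.

2421 kg/s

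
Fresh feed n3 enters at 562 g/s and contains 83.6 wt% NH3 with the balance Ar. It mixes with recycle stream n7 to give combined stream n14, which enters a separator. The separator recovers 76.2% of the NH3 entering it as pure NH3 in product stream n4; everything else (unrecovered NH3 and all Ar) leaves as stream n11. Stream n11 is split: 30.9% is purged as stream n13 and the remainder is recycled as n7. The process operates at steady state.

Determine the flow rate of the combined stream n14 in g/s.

860.6 g/s

Ar enters only via n3 and leaves only via the purge: 562×0.164 = 0.309×(Ar in n11), and the separator passes all Ar, so Ar in n14 = Ar in n11 = 298.28 g/s.
NH3 in n14: m_A = 562×0.836 + (1−0.309)·(1−0.762)·m_A, so m_A = 469.83/0.8355 = 562.31 g/s.
n14 = 562.31 + 298.28 = 860.59 g/s.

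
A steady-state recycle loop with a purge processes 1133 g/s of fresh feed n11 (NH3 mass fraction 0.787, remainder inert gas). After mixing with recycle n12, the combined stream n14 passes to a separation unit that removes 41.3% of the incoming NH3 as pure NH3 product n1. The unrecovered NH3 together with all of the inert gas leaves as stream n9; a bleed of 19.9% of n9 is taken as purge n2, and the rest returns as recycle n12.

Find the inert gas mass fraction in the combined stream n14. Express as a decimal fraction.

inert gas enters only via n11 and leaves only via the purge: 1133×0.213 = 0.199×(inert gas in n9), and the separation unit passes all inert gas, so inert gas in n14 = inert gas in n9 = 1212.7 g/s.
NH3 in n14: m_A = 1133×0.787 + (1−0.199)·(1−0.413)·m_A, so m_A = 891.67/0.5298 = 1683 g/s.
n14 = 1683 + 1212.7 = 2895.7 g/s.
inert gas fraction in n14 = 1212.7/2895.7 = 0.419.

0.419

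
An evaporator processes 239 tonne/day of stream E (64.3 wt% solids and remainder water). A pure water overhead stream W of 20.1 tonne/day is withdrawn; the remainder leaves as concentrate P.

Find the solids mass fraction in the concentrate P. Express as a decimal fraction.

0.702

solids is not removed: 239×0.643 = 153.68 tonne/day of solids enters P.
Concentrate = 239 − 20.1 = 218.9 tonne/day.
Mass fraction = 153.68/218.9 = 0.702.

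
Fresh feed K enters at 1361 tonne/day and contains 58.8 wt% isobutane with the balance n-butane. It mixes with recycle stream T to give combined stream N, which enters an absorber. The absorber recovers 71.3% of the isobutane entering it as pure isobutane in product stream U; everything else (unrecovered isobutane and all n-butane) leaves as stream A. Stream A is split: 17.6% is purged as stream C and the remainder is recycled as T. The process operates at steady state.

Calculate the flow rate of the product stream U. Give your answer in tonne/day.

isobutane in N: m_A = 1361×0.588 + (1−0.176)·(1−0.713)·m_A, so m_A = 800.27/0.7635 = 1048.1 tonne/day.
Product U = 0.713×1048.1 = 747.32 tonne/day.

747.3 tonne/day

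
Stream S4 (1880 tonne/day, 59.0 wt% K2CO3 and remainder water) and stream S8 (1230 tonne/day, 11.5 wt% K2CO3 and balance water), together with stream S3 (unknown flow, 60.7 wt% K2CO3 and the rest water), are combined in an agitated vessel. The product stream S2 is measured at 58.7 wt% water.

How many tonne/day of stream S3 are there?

Let S3 be the unknown flow. Total out = 3110 + S3.
water balance: 1859.3 + 0.393·S3 = 0.587·(3110 + S3)
(0.393 − 0.587)·S3 = 0.587×3110 − 1859.3 = -33.78
S3 = -33.78 / -0.194 = 174.12 tonne/day

174.1 tonne/day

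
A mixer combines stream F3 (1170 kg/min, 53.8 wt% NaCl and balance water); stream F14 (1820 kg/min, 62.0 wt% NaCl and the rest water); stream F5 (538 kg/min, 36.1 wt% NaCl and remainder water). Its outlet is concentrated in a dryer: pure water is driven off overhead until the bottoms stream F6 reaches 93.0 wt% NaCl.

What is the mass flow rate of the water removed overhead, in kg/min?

1429 kg/min

NaCl entering = 1170×0.538 + 1820×0.620 + 538×0.361 = 1952.1 kg/min.
All NaCl reports to F6, so F6 = 1952.1/0.930 = 2099 kg/min.
Total feed = 3528 kg/min; overhead = 3528 − 2099 = 1429 kg/min.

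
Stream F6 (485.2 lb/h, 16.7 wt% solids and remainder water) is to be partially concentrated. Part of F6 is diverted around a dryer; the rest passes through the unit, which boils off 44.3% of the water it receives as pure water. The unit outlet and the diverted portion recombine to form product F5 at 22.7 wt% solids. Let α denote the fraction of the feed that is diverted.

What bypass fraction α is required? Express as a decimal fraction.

All 485.2×0.167 = 81.028 lb/h of solids reaches F5, so F5 = 81.028/0.227 = 356.95 lb/h and vapour = 128.25 lb/h.
The evaporator receives (1−α)·485.2 of feed at 0.833 water and removes 0.443 of that water:
0.443×0.833×(1−α)×485.2 = 128.25
(1−α) = 128.25/179.05 = 0.7163;  α = 0.2837.

0.284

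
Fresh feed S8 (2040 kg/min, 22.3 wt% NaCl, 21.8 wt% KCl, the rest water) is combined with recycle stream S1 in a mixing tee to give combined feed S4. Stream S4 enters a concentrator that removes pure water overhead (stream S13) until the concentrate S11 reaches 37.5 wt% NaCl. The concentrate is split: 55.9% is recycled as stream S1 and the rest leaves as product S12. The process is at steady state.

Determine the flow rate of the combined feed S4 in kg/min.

3578 kg/min

Overall NaCl balance (none leaves overhead): NaCl in fresh feed = NaCl in product, i.e. 2040×0.223 = (1−0.559)·S11·0.375.
S11 = 454.92/(0.375×0.441) = 2750.8 kg/min.
Recycle S1 = 0.559×2750.8 = 1537.7 kg/min.
Combined feed S4 = 2040 + 1537.7 = 3577.7 kg/min.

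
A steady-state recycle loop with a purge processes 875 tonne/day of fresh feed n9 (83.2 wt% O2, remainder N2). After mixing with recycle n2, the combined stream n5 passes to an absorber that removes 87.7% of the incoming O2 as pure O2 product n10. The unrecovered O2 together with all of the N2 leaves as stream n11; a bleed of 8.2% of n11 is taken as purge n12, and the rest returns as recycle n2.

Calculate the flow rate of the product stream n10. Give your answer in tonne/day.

O2 in n5: m_A = 875×0.832 + (1−0.082)·(1−0.877)·m_A, so m_A = 728/0.8871 = 820.66 tonne/day.
Product n10 = 0.877×820.66 = 719.72 tonne/day.

719.7 tonne/day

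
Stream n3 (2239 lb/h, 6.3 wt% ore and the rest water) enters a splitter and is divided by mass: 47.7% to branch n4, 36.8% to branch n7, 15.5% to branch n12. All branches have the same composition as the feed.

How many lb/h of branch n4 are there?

Branch n4 flow = 0.477×2239 = 1068 lb/h.

1068 lb/h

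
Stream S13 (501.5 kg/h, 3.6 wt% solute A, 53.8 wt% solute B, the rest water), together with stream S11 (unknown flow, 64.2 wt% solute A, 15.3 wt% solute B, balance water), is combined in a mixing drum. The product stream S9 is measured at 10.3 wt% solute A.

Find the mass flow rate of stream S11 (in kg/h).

62.34 kg/h

Let S11 be the unknown flow. Total out = 501.5 + S11.
solute A balance: 18.054 + 0.642·S11 = 0.103·(501.5 + S11)
(0.642 − 0.103)·S11 = 0.103×501.5 − 18.054 = 33.6
S11 = 33.6 / 0.539 = 62.339 kg/h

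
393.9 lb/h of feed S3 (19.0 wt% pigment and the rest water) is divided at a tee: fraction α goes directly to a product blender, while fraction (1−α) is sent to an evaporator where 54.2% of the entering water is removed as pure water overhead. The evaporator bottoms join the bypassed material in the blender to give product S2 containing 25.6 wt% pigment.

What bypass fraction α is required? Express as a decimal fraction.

0.413

All 393.9×0.190 = 74.841 lb/h of pigment reaches S2, so S2 = 74.841/0.256 = 292.35 lb/h and vapour = 101.55 lb/h.
The evaporator receives (1−α)·393.9 of feed at 0.810 water and removes 0.542 of that water:
0.542×0.810×(1−α)×393.9 = 101.55
(1−α) = 101.55/172.93 = 0.5872;  α = 0.4128.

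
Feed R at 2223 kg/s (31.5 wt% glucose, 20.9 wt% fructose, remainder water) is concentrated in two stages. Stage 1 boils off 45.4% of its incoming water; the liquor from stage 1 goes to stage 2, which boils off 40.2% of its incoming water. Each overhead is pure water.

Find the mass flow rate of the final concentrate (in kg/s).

1510 kg/s

water in feed = 2223×0.476 = 1058.1 kg/s.
After stage 1: water left = (1−0.454)×1058.1 = 577.75; stream total = 1742.6 kg/s.
After stage 2: water left = (1−0.402)×577.75 = 345.49; final concentrate = 1510.3 kg/s.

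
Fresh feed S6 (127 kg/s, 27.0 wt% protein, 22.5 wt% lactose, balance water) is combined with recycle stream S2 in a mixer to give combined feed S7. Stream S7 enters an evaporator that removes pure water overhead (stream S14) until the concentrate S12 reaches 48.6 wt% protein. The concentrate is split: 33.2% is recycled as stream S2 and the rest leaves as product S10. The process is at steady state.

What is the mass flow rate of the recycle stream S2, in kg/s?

35.07 kg/s

Overall protein balance (none leaves overhead): protein in fresh feed = protein in product, i.e. 127×0.270 = (1−0.332)·S12·0.486.
S12 = 34.29/(0.486×0.668) = 105.62 kg/s.
Recycle S2 = 0.332×105.62 = 35.067 kg/s.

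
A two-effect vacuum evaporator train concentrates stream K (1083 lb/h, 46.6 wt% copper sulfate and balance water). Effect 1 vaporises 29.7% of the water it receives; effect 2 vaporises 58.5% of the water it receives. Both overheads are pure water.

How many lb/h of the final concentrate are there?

673.4 lb/h

water in feed = 1083×0.534 = 578.32 lb/h.
After stage 1: water left = (1−0.297)×578.32 = 406.56; stream total = 911.24 lb/h.
After stage 2: water left = (1−0.585)×406.56 = 168.72; final concentrate = 673.4 lb/h.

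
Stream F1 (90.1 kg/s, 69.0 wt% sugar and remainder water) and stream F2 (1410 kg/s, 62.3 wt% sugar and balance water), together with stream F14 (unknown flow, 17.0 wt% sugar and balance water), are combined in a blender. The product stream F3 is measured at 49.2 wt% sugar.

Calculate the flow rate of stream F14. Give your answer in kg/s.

Let F14 be the unknown flow. Total out = 1500.1 + F14.
sugar balance: 940.6 + 0.170·F14 = 0.492·(1500.1 + F14)
(0.170 − 0.492)·F14 = 0.492×1500.1 − 940.6 = -202.55
F14 = -202.55 / -0.322 = 629.04 kg/s

629 kg/s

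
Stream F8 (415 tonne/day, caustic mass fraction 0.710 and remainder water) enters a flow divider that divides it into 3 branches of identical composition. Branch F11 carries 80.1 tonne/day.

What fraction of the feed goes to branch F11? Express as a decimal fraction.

Fraction to F11 = 80.1/415 = 0.1930.

0.193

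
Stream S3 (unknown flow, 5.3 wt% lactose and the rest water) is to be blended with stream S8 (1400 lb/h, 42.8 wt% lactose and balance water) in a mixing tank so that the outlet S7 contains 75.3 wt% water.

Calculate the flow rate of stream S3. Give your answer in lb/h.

Let S3 be the unknown flow. Total out = 1400 + S3.
water balance: 800.8 + 0.947·S3 = 0.753·(1400 + S3)
(0.947 − 0.753)·S3 = 0.753×1400 − 800.8 = 253.4
S3 = 253.4 / 0.194 = 1306.2 lb/h

1306 lb/h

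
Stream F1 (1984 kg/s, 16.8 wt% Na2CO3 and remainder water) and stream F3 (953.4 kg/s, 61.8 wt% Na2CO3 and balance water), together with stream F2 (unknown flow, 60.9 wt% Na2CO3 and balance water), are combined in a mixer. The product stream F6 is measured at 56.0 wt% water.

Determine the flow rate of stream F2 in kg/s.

2189 kg/s

Let F2 be the unknown flow. Total out = 2937.4 + F2.
water balance: 2014.9 + 0.391·F2 = 0.560·(2937.4 + F2)
(0.391 − 0.560)·F2 = 0.560×2937.4 − 2014.9 = -369.94
F2 = -369.94 / -0.169 = 2189 kg/s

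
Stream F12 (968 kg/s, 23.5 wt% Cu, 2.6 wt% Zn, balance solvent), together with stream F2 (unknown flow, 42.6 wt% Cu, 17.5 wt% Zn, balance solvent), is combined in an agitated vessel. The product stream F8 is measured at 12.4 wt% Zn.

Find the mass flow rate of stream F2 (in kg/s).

Let F2 be the unknown flow. Total out = 968 + F2.
Zn balance: 25.168 + 0.175·F2 = 0.124·(968 + F2)
(0.175 − 0.124)·F2 = 0.124×968 − 25.168 = 94.864
F2 = 94.864 / 0.051 = 1860.1 kg/s

1860 kg/s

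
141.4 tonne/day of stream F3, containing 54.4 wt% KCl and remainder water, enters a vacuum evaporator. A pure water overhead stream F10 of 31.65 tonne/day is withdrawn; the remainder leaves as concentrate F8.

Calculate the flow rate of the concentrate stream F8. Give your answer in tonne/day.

109.8 tonne/day

Concentrate = 141.4 − 31.65 = 109.75 tonne/day.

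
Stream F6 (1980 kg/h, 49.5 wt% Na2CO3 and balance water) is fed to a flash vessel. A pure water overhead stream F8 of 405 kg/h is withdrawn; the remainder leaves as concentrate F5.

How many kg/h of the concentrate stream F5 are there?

1575 kg/h

Concentrate = 1980 − 405 = 1575 kg/h.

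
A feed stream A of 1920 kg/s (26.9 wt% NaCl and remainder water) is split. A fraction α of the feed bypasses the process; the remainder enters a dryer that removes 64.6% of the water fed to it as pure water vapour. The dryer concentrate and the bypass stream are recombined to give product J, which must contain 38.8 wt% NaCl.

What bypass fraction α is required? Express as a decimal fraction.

0.351

All 1920×0.269 = 516.48 kg/s of NaCl reaches J, so J = 516.48/0.388 = 1331.1 kg/s and vapour = 588.87 kg/s.
The evaporator receives (1−α)·1920 of feed at 0.731 water and removes 0.646 of that water:
0.646×0.731×(1−α)×1920 = 588.87
(1−α) = 588.87/906.67 = 0.6495;  α = 0.3505.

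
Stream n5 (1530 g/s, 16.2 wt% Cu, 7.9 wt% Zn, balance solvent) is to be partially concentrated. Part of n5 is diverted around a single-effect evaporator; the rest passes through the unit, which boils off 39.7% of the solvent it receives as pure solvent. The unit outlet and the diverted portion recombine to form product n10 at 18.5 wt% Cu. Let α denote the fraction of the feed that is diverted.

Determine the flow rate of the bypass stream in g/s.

898.7 g/s

All 1530×0.162 = 247.86 g/s of Cu reaches n10, so n10 = 247.86/0.185 = 1339.8 g/s and vapour = 190.22 g/s.
The evaporator receives (1−α)·1530 of feed at 0.759 solvent and removes 0.397 of that solvent:
0.397×0.759×(1−α)×1530 = 190.22
(1−α) = 190.22/461.02 = 0.4126;  α = 0.5874.
Bypass flow = 0.5874×1530 = 898.73 g/s.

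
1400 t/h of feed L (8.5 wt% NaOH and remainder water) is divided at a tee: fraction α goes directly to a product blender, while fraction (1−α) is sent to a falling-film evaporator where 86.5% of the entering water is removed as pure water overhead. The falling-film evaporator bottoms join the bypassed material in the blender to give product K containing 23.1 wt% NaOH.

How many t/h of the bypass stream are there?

All 1400×0.085 = 119 t/h of NaOH reaches K, so K = 119/0.231 = 515.15 t/h and vapour = 884.85 t/h.
The evaporator receives (1−α)·1400 of feed at 0.915 water and removes 0.865 of that water:
0.865×0.915×(1−α)×1400 = 884.85
(1−α) = 884.85/1108.1 = 0.7986;  α = 0.2014.
Bypass flow = 0.2014×1400 = 282.03 t/h.

282 t/h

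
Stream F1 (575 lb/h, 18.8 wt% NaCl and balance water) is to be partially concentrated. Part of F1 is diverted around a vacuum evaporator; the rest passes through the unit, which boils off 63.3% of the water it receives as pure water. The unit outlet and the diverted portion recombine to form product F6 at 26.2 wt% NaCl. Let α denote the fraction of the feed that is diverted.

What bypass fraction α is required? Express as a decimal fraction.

0.450

All 575×0.188 = 108.1 lb/h of NaCl reaches F6, so F6 = 108.1/0.262 = 412.6 lb/h and vapour = 162.4 lb/h.
The evaporator receives (1−α)·575 of feed at 0.812 water and removes 0.633 of that water:
0.633×0.812×(1−α)×575 = 162.4
(1−α) = 162.4/295.55 = 0.5495;  α = 0.4505.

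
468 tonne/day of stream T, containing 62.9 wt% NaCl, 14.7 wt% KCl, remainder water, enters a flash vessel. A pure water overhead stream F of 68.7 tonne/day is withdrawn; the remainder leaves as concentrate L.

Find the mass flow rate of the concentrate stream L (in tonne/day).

Concentrate = 468 − 68.7 = 399.3 tonne/day.

399.3 tonne/day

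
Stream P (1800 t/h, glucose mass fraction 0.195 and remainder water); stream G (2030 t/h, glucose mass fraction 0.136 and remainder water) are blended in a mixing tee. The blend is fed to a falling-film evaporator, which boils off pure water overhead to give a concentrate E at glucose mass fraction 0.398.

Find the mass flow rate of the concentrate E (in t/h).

1576 t/h

glucose entering = 1800×0.195 + 2030×0.136 = 627.08 t/h.
All glucose reports to E, so E = 627.08/0.398 = 1575.6 t/h.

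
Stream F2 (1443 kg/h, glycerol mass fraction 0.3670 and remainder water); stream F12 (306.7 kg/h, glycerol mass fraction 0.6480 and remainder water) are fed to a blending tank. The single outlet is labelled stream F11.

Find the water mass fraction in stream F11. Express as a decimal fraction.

Total flow out = 1443 + 306.7 = 1749.7 kg/h.
water in = 1443×0.633 + 306.7×0.352 = 1021.4 kg/h.
water mass fraction in F11 = 1021.4/1749.7 = 0.5837.

0.5837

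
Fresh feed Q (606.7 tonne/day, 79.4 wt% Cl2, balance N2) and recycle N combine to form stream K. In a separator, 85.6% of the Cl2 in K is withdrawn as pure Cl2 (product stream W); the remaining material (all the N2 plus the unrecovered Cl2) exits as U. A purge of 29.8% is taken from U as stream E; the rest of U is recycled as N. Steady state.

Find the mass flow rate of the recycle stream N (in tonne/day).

348.6 tonne/day

N2 enters only via Q and leaves only via the purge: 606.7×0.206 = 0.298×(N2 in U), and the separator passes all N2, so N2 in K = N2 in U = 419.4 tonne/day.
Cl2 in K: m_A = 606.7×0.794 + (1−0.298)·(1−0.856)·m_A, so m_A = 481.72/0.8989 = 535.89 tonne/day.
U = (1−0.856)×535.89 + 419.4 = 496.57 tonne/day.
Recycle N = (1−0.298)×496.57 = 348.59 tonne/day.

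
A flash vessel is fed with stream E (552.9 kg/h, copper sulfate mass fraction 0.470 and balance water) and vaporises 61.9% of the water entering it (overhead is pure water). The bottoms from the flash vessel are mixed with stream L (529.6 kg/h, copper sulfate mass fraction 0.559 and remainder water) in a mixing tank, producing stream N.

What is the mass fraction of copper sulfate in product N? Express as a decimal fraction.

Vapour removed = 0.619×0.530×552.9 = 181.39 kg/h; concentrate = 371.51 kg/h.
copper sulfate reaching the mixer = 259.86 (from concentrate) + 529.6×0.559 = 555.91 kg/h.
Product flow = 371.51 + 529.6 = 901.11 kg/h; copper sulfate fraction = 0.617.

0.617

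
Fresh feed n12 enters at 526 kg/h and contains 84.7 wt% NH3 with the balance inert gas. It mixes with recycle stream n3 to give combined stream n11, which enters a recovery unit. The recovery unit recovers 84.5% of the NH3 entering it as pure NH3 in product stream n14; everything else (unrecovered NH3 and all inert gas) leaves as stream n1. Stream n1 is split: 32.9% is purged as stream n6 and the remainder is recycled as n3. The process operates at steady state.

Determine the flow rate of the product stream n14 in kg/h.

NH3 in n11: m_A = 526×0.847 + (1−0.329)·(1−0.845)·m_A, so m_A = 445.52/0.8960 = 497.24 kg/h.
Product n14 = 0.845×497.24 = 420.17 kg/h.

420.2 kg/h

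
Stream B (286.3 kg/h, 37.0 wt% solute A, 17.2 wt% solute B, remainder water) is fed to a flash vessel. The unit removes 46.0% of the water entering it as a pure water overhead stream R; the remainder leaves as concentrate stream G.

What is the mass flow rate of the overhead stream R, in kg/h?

water entering = 286.3×0.458 = 131.13 kg/h; overhead removed = 0.460×131.13 = 60.318 kg/h.

60.32 kg/h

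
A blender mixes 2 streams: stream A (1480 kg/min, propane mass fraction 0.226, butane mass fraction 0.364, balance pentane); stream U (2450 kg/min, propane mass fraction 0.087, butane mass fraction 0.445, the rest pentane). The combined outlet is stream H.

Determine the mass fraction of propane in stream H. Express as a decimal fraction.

0.139

Total flow out = 1480 + 2450 = 3930 kg/min.
propane in = 1480×0.226 + 2450×0.087 = 547.63 kg/min.
propane mass fraction in H = 547.63/3930 = 0.139.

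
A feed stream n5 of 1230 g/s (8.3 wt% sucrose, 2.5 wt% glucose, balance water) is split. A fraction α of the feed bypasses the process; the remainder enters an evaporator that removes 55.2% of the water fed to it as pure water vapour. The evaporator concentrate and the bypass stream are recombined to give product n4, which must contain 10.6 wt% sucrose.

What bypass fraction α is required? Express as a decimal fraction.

0.559

All 1230×0.083 = 102.09 g/s of sucrose reaches n4, so n4 = 102.09/0.106 = 963.11 g/s and vapour = 266.89 g/s.
The evaporator receives (1−α)·1230 of feed at 0.892 water and removes 0.552 of that water:
0.552×0.892×(1−α)×1230 = 266.89
(1−α) = 266.89/605.63 = 0.4407;  α = 0.5593.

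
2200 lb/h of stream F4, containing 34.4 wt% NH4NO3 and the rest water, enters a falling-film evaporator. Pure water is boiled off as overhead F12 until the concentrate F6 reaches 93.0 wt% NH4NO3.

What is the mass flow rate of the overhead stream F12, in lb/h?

1386 lb/h

NH4NO3 is conserved: 2200×0.344 = 756.8 lb/h all reports to the concentrate.
Concentrate = 756.8/(target fraction) = 813.76 lb/h.
Overhead = 2200 − 813.76 = 1386.2 lb/h.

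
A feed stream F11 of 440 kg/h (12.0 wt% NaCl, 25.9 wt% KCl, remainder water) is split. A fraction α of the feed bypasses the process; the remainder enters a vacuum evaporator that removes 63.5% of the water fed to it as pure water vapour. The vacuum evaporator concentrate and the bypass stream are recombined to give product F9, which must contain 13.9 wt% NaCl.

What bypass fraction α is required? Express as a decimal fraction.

All 440×0.120 = 52.8 kg/h of NaCl reaches F9, so F9 = 52.8/0.139 = 379.86 kg/h and vapour = 60.144 kg/h.
The evaporator receives (1−α)·440 of feed at 0.621 water and removes 0.635 of that water:
0.635×0.621×(1−α)×440 = 60.144
(1−α) = 60.144/173.51 = 0.3466;  α = 0.6534.

0.653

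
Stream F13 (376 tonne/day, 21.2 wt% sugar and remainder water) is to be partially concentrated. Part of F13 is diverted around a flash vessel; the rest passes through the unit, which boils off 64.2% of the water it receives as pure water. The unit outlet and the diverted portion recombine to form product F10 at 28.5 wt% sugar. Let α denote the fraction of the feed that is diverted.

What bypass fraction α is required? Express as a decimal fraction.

All 376×0.212 = 79.712 tonne/day of sugar reaches F10, so F10 = 79.712/0.285 = 279.69 tonne/day and vapour = 96.309 tonne/day.
The evaporator receives (1−α)·376 of feed at 0.788 water and removes 0.642 of that water:
0.642×0.788×(1−α)×376 = 96.309
(1−α) = 96.309/190.22 = 0.5063;  α = 0.4937.

0.494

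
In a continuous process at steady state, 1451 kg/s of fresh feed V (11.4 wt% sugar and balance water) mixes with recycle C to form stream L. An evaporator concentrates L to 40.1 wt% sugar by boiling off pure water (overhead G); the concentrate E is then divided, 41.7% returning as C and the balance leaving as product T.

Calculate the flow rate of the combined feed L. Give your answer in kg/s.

Overall sugar balance (none leaves overhead): sugar in fresh feed = sugar in product, i.e. 1451×0.114 = (1−0.417)·E·0.401.
E = 165.41/(0.401×0.583) = 707.55 kg/s.
Recycle C = 0.417×707.55 = 295.05 kg/s.
Combined feed L = 1451 + 295.05 = 1746 kg/s.

1746 kg/s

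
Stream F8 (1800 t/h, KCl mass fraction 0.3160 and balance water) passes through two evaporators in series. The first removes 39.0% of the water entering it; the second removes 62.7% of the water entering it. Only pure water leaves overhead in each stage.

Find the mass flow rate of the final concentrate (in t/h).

848.9 t/h

water in feed = 1800×0.684 = 1231.2 t/h.
After stage 1: water left = (1−0.390)×1231.2 = 751.03; stream total = 1319.8 t/h.
After stage 2: water left = (1−0.627)×751.03 = 280.13; final concentrate = 848.93 t/h.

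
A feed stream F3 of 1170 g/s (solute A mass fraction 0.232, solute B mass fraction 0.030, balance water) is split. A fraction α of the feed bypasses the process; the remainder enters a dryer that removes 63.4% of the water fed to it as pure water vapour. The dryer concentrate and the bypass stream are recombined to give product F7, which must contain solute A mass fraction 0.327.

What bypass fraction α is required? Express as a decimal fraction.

All 1170×0.232 = 271.44 g/s of solute A reaches F7, so F7 = 271.44/0.327 = 830.09 g/s and vapour = 339.91 g/s.
The evaporator receives (1−α)·1170 of feed at 0.738 water and removes 0.634 of that water:
0.634×0.738×(1−α)×1170 = 339.91
(1−α) = 339.91/547.43 = 0.6209;  α = 0.3791.

0.379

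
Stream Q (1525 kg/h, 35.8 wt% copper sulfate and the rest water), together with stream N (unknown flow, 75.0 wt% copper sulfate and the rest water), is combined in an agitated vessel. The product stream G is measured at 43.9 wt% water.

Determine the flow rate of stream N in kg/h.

1638 kg/h

Let N be the unknown flow. Total out = 1525 + N.
water balance: 979.05 + 0.250·N = 0.439·(1525 + N)
(0.250 − 0.439)·N = 0.439×1525 − 979.05 = -309.58
N = -309.58 / -0.189 = 1638 kg/h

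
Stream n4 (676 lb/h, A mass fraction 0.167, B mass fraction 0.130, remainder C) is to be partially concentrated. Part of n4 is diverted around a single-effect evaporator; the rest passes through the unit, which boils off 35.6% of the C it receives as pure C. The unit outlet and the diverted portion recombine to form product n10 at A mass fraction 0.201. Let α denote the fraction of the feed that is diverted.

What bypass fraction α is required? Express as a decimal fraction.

0.324

All 676×0.167 = 112.89 lb/h of A reaches n10, so n10 = 112.89/0.201 = 561.65 lb/h and vapour = 114.35 lb/h.
The evaporator receives (1−α)·676 of feed at 0.703 C and removes 0.356 of that C:
0.356×0.703×(1−α)×676 = 114.35
(1−α) = 114.35/169.18 = 0.6759;  α = 0.3241.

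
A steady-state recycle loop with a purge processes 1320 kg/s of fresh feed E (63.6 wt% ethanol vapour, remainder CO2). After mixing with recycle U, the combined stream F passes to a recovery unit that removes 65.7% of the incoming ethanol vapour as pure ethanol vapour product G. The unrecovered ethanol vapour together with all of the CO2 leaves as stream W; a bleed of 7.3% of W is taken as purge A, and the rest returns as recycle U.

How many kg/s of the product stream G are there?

808.7 kg/s

ethanol vapour in F: m_A = 1320×0.636 + (1−0.073)·(1−0.657)·m_A, so m_A = 839.52/0.6820 = 1230.9 kg/s.
Product G = 0.657×1230.9 = 808.7 kg/s.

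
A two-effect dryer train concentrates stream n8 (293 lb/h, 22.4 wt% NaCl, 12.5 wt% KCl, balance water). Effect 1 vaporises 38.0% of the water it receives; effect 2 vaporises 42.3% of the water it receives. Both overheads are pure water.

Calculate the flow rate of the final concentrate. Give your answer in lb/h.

170.5 lb/h

water in feed = 293×0.651 = 190.74 lb/h.
After stage 1: water left = (1−0.380)×190.74 = 118.26; stream total = 220.52 lb/h.
After stage 2: water left = (1−0.423)×118.26 = 68.236; final concentrate = 170.49 lb/h.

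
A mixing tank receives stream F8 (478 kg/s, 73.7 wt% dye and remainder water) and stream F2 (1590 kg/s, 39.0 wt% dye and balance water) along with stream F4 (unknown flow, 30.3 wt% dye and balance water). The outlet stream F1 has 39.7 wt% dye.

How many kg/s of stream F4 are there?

Let F4 be the unknown flow. Total out = 2068 + F4.
dye balance: 972.39 + 0.303·F4 = 0.397·(2068 + F4)
(0.303 − 0.397)·F4 = 0.397×2068 − 972.39 = -151.39
F4 = -151.39 / -0.094 = 1610.5 kg/s

1611 kg/s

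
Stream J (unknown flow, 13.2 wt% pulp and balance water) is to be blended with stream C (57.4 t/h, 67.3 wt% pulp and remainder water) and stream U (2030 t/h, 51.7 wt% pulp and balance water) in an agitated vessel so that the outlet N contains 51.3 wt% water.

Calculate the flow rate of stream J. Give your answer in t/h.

Let J be the unknown flow. Total out = 2087.4 + J.
water balance: 999.26 + 0.868·J = 0.513·(2087.4 + J)
(0.868 − 0.513)·J = 0.513×2087.4 − 999.26 = 71.576
J = 71.576 / 0.355 = 201.62 t/h

201.6 t/h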